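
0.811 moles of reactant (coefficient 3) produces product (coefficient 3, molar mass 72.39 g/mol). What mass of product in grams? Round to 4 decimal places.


Use the coefficient ratio to convert reactant moles to product moles, then multiply by the product's molar mass.
moles_P = moles_R * (coeff_P / coeff_R) = 0.811 * (3/3) = 0.811
mass_P = moles_P * M_P = 0.811 * 72.39
mass_P = 58.70829 g, rounded to 4 dp:

58.7083 g


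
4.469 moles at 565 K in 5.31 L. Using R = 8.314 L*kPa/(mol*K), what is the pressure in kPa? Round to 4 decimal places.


PV = nRT, solve for P = nRT / V.
nRT = 4.469 * 8.314 * 565 = 20992.7253
P = 20992.7253 / 5.31
P = 3953.43225989 kPa, rounded to 4 dp:

3953.4323 kPa


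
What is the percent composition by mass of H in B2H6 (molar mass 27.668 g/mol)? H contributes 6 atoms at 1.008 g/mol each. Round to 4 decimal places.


pct = 100 * (n_elem * M_elem) / M_total
mass_contribution = 6 * 1.008 = 6.048 g/mol
pct = 100 * 6.048 / 27.668
pct = 21.85918751 %, rounded to 4 dp:

21.8592 %


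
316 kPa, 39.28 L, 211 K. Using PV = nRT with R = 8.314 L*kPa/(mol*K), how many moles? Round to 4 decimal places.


PV = nRT, solve for n = PV / (RT).
PV = 316 * 39.28 = 12412.48
RT = 8.314 * 211 = 1754.254
n = 12412.48 / 1754.254
n = 7.07564583 mol, rounded to 4 dp:

7.0756 mol


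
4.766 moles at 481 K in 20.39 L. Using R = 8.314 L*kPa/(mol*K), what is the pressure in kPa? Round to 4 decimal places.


PV = nRT, solve for P = nRT / V.
nRT = 4.766 * 8.314 * 481 = 19059.396
P = 19059.396 / 20.39
P = 934.74232467 kPa, rounded to 4 dp:

934.7423 kPa


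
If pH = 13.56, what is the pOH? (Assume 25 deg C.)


At 25 deg C, pH + pOH = 14.
pOH = 14 - pH = 14 - 13.56
pOH = 0.44:

0.44


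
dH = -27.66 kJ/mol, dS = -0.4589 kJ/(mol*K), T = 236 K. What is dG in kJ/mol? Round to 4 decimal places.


Gibbs: dG = dH - T*dS (consistent units, dS already in kJ/(mol*K)).
T*dS = 236 * -0.4589 = -108.3004
dG = -27.66 - (-108.3004)
dG = 80.6404 kJ/mol, rounded to 4 dp:

80.6404 kJ/mol


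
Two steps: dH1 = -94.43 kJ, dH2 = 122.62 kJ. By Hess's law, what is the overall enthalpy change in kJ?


Hess's law: enthalpy is a state function, so add the step enthalpies.
dH_total = dH1 + dH2 = -94.43 + (122.62)
dH_total = 28.19 kJ:

28.19 kJ


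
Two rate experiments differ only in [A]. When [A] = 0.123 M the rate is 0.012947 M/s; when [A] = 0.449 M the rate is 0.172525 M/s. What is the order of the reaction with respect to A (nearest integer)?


Rate is proportional to [A]^n, so rate2/rate1 = ([A]2/[A]1)^n. Take logs to solve for n.
rate2/rate1 = 0.172525 / 0.012947 = 13.3255
[A]2/[A]1 = 0.449 / 0.123 = 3.6504
n = ln(13.3255) / ln(3.6504) = 2.0
Nearest integer order:

2


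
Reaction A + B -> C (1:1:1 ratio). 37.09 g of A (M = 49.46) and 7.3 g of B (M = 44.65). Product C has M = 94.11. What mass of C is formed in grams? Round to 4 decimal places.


Find moles of each reactant; the smaller value is the limiting reagent in a 1:1:1 reaction, so moles_C equals moles of the limiter.
n_A = mass_A / M_A = 37.09 / 49.46 = 0.749899 mol
n_B = mass_B / M_B = 7.3 / 44.65 = 0.163494 mol
Limiting reagent: B (smaller), n_limiting = 0.163494 mol
mass_C = n_limiting * M_C = 0.163494 * 94.11
mass_C = 15.38642034 g, rounded to 4 dp:

15.3864 g


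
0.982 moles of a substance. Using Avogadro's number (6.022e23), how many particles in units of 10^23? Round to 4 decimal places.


N = n * NA, then divide by 1e23 for the requested units.
N / 1e23 = n * 6.022
N / 1e23 = 0.982 * 6.022
N / 1e23 = 5.913604, rounded to 4 dp:

5.9136


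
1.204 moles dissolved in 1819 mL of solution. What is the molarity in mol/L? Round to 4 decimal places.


Convert volume to liters: V_L = V_mL / 1000.
V_L = 1819 / 1000 = 1.819 L
M = n / V_L = 1.204 / 1.819
M = 0.66190214 mol/L, rounded to 4 dp:

0.6619 mol/L


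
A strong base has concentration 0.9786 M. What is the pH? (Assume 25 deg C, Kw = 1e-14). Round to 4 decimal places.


A strong base dissociates completely, so [OH-] equals the given concentration.
pOH = -log10([OH-]) = -log10(0.9786) = 0.009395
pH = 14 - pOH = 14 - 0.009395
pH = 13.990605, rounded to 4 dp:

13.9906


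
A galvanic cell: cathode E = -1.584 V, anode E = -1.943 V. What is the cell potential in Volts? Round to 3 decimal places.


Standard cell potential: E_cell = E_cathode - E_anode.
E_cell = -1.584 - (-1.943)
E_cell = 0.359 V, rounded to 3 dp:

0.359 V


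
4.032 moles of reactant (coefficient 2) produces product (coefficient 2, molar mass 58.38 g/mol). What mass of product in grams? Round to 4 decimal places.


Use the coefficient ratio to convert reactant moles to product moles, then multiply by the product's molar mass.
moles_P = moles_R * (coeff_P / coeff_R) = 4.032 * (2/2) = 4.032
mass_P = moles_P * M_P = 4.032 * 58.38
mass_P = 235.38816 g, rounded to 4 dp:

235.3882 g


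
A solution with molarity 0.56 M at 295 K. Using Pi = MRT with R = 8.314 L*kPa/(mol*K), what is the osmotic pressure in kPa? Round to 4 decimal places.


Osmotic pressure (van't Hoff): Pi = M*R*T.
RT = 8.314 * 295 = 2452.63
Pi = 0.56 * 2452.63
Pi = 1373.4728 kPa, rounded to 4 dp:

1373.4728 kPa


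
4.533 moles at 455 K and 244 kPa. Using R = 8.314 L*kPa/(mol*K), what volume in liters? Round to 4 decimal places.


PV = nRT, solve for V = nRT / P.
nRT = 4.533 * 8.314 * 455 = 17147.7497
V = 17147.7497 / 244
V = 70.2776627 L, rounded to 4 dp:

70.2777 L


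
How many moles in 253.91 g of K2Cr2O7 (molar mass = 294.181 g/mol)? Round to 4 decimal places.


n = mass / M
n = 253.91 / 294.181
n = 0.86310809 mol, rounded to 4 dp:

0.8631 mol


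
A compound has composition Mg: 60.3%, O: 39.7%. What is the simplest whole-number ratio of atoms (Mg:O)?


Assume 100 g of compound, divide each mass% by atomic mass to get moles, then normalize by the smallest to get a raw atom ratio.
Moles per 100 g: Mg: 60.3/24.305 = 2.481, O: 39.7/15.999 = 2.4814
Raw ratio (divide by min = 2.481): Mg: 1.0, O: 1.0
Multiply by 1 to clear fractions: Mg: 1.0 ~= 1, O: 1.0 ~= 1
Reduce by GCD to get the simplest whole-number ratio:

1:1


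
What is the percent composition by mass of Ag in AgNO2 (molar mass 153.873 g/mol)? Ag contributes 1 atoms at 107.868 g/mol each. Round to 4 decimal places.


pct = 100 * (n_elem * M_elem) / M_total
mass_contribution = 1 * 107.868 = 107.868 g/mol
pct = 100 * 107.868 / 153.873
pct = 70.10196721 %, rounded to 4 dp:

70.1020 %


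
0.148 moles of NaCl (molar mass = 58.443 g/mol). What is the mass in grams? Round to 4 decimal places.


mass = n * M
mass = 0.148 * 58.443
mass = 8.649564 g, rounded to 4 dp:

8.6496 g


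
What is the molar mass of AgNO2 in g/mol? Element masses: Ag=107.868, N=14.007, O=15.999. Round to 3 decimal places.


M = sum(count * atomic_mass) over atoms.
M = 1*107.868 + 1*14.007 + 2*15.999
M = 107.868 + 14.007 + 31.998
M = 153.873 g/mol, rounded to 3 dp:

153.873 g/mol


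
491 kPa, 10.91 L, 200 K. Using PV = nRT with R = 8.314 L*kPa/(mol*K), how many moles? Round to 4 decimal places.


PV = nRT, solve for n = PV / (RT).
PV = 491 * 10.91 = 5356.81
RT = 8.314 * 200 = 1662.8
n = 5356.81 / 1662.8
n = 3.22156002 mol, rounded to 4 dp:

3.2216 mol


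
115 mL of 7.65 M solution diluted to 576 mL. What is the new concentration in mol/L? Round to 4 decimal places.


Dilution: M1*V1 = M2*V2, solve for M2.
M2 = M1*V1 / V2
M2 = 7.65 * 115 / 576
M2 = 879.75 / 576
M2 = 1.52734375 mol/L, rounded to 4 dp:

1.5273 mol/L


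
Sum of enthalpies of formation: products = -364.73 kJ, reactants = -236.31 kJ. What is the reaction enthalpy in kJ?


dH_rxn = sum(dH_f products) - sum(dH_f reactants)
dH_rxn = -364.73 - (-236.31)
dH_rxn = -128.42 kJ:

-128.42 kJ


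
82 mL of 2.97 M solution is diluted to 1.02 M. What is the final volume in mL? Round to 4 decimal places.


Dilution: M1*V1 = M2*V2, solve for V2.
V2 = M1*V1 / M2
V2 = 2.97 * 82 / 1.02
V2 = 243.54 / 1.02
V2 = 238.76470588 mL, rounded to 4 dp:

238.7647 mL


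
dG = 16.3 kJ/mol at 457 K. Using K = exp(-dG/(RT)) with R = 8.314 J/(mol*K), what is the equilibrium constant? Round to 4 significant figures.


dG is in kJ/mol; multiply by 1000 to match R in J/(mol*K).
RT = 8.314 * 457 = 3799.498 J/mol
exponent = -dG*1000 / (RT) = -(16.3*1000) / 3799.498 = -4.29004042
K = exp(-4.29004042)
K = 0.013704371, rounded to 4 significant figures:

0.01370


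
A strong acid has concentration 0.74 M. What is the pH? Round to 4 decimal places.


A strong acid dissociates completely, so [H+] equals the given concentration.
pH = -log10([H+]) = -log10(0.74)
pH = 0.13076828, rounded to 4 dp:

0.1308


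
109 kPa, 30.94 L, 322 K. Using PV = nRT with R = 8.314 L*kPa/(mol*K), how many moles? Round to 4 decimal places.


PV = nRT, solve for n = PV / (RT).
PV = 109 * 30.94 = 3372.46
RT = 8.314 * 322 = 2677.108
n = 3372.46 / 2677.108
n = 1.25973999 mol, rounded to 4 dp:

1.2597 mol


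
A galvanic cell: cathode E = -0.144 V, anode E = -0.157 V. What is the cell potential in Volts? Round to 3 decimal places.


Standard cell potential: E_cell = E_cathode - E_anode.
E_cell = -0.144 - (-0.157)
E_cell = 0.013 V, rounded to 3 dp:

0.013 V


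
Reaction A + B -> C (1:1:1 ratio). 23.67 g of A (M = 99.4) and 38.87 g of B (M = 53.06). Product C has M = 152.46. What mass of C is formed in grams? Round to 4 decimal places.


Find moles of each reactant; the smaller value is the limiting reagent in a 1:1:1 reaction, so moles_C equals moles of the limiter.
n_A = mass_A / M_A = 23.67 / 99.4 = 0.238129 mol
n_B = mass_B / M_B = 38.87 / 53.06 = 0.732567 mol
Limiting reagent: A (smaller), n_limiting = 0.238129 mol
mass_C = n_limiting * M_C = 0.238129 * 152.46
mass_C = 36.30514734 g, rounded to 4 dp:

36.3051 g


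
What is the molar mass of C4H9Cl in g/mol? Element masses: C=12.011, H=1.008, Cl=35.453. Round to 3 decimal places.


M = sum(count * atomic_mass) over atoms.
M = 4*12.011 + 9*1.008 + 1*35.453
M = 48.044 + 9.072 + 35.453
M = 92.569 g/mol, rounded to 3 dp:

92.569 g/mol


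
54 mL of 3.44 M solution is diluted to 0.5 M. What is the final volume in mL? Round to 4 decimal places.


Dilution: M1*V1 = M2*V2, solve for V2.
V2 = M1*V1 / M2
V2 = 3.44 * 54 / 0.5
V2 = 185.76 / 0.5
V2 = 371.52 mL, rounded to 4 dp:

371.5200 mL


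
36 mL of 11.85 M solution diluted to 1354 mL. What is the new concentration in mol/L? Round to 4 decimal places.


Dilution: M1*V1 = M2*V2, solve for M2.
M2 = M1*V1 / V2
M2 = 11.85 * 36 / 1354
M2 = 426.6 / 1354
M2 = 0.31506647 mol/L, rounded to 4 dp:

0.3151 mol/L


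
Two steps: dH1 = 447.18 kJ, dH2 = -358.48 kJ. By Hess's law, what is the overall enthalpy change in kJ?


Hess's law: enthalpy is a state function, so add the step enthalpies.
dH_total = dH1 + dH2 = 447.18 + (-358.48)
dH_total = 88.7 kJ:

88.70 kJ


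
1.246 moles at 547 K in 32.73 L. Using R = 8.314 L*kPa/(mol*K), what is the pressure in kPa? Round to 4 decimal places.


PV = nRT, solve for P = nRT / V.
nRT = 1.246 * 8.314 * 547 = 5666.5065
P = 5666.5065 / 32.73
P = 173.12882676 kPa, rounded to 4 dp:

173.1288 kPa


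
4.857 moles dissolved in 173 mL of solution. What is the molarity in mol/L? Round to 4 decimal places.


Convert volume to liters: V_L = V_mL / 1000.
V_L = 173 / 1000 = 0.173 L
M = n / V_L = 4.857 / 0.173
M = 28.07514451 mol/L, rounded to 4 dp:

28.0751 mol/L


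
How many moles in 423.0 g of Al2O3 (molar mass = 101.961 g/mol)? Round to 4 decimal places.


n = mass / M
n = 423.0 / 101.961
n = 4.14864507 mol, rounded to 4 dp:

4.1486 mol


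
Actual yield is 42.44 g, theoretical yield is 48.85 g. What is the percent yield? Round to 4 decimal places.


% yield = 100 * actual / theoretical
% yield = 100 * 42.44 / 48.85
% yield = 86.87819857 %, rounded to 4 dp:

86.8782 %


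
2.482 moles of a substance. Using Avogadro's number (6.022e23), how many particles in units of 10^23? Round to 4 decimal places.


N = n * NA, then divide by 1e23 for the requested units.
N / 1e23 = n * 6.022
N / 1e23 = 2.482 * 6.022
N / 1e23 = 14.946604, rounded to 4 dp:

14.9466


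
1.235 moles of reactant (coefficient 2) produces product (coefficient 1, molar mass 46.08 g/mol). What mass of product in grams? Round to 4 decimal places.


Use the coefficient ratio to convert reactant moles to product moles, then multiply by the product's molar mass.
moles_P = moles_R * (coeff_P / coeff_R) = 1.235 * (1/2) = 0.6175
mass_P = moles_P * M_P = 0.6175 * 46.08
mass_P = 28.4544 g, rounded to 4 dp:

28.4544 g


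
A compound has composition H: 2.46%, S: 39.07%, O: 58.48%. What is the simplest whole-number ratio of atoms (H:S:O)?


Assume 100 g of compound, divide each mass% by atomic mass to get moles, then normalize by the smallest to get a raw atom ratio.
Moles per 100 g: H: 2.46/1.008 = 2.4405, S: 39.07/32.065 = 1.2185, O: 58.48/15.999 = 3.6552
Raw ratio (divide by min = 1.2185): H: 2.003, S: 1.0, O: 3.0
Multiply by 1 to clear fractions: H: 2.003 ~= 2, S: 1.0 ~= 1, O: 3.0 ~= 3
Reduce by GCD to get the simplest whole-number ratio:

2:1:3


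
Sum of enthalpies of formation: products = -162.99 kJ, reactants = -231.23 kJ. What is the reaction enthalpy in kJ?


dH_rxn = sum(dH_f products) - sum(dH_f reactants)
dH_rxn = -162.99 - (-231.23)
dH_rxn = 68.24 kJ:

68.24 kJ


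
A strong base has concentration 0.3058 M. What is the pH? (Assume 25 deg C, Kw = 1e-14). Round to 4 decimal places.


A strong base dissociates completely, so [OH-] equals the given concentration.
pOH = -log10([OH-]) = -log10(0.3058) = 0.514563
pH = 14 - pOH = 14 - 0.514563
pH = 13.485437, rounded to 4 dp:

13.4854


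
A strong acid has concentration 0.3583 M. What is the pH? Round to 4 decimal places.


A strong acid dissociates completely, so [H+] equals the given concentration.
pH = -log10([H+]) = -log10(0.3583)
pH = 0.44575319, rounded to 4 dp:

0.4458


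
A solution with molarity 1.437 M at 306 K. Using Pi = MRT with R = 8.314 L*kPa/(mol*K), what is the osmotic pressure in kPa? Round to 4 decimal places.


Osmotic pressure (van't Hoff): Pi = M*R*T.
RT = 8.314 * 306 = 2544.084
Pi = 1.437 * 2544.084
Pi = 3655.848708 kPa, rounded to 4 dp:

3655.8487 kPa


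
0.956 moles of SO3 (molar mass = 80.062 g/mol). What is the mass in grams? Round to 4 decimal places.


mass = n * M
mass = 0.956 * 80.062
mass = 76.539272 g, rounded to 4 dp:

76.5393 g


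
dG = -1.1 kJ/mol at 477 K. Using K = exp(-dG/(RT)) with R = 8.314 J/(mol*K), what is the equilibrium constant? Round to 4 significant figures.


dG is in kJ/mol; multiply by 1000 to match R in J/(mol*K).
RT = 8.314 * 477 = 3965.778 J/mol
exponent = -dG*1000 / (RT) = -(-1.1*1000) / 3965.778 = 0.27737307
K = exp(0.27737307)
K = 1.3196586, rounded to 4 significant figures:

1.320


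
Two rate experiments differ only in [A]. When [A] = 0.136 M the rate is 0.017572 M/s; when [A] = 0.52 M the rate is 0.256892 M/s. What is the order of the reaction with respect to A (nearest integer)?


Rate is proportional to [A]^n, so rate2/rate1 = ([A]2/[A]1)^n. Take logs to solve for n.
rate2/rate1 = 0.256892 / 0.017572 = 14.6194
[A]2/[A]1 = 0.52 / 0.136 = 3.8235
n = ln(14.6194) / ln(3.8235) = 2.0
Nearest integer order:

2


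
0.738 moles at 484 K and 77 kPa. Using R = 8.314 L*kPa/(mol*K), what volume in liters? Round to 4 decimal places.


PV = nRT, solve for V = nRT / P.
nRT = 0.738 * 8.314 * 484 = 2969.6943
V = 2969.6943 / 77
V = 38.56745844 L, rounded to 4 dp:

38.5675 L


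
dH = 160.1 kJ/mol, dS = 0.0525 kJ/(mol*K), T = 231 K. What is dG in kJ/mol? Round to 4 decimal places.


Gibbs: dG = dH - T*dS (consistent units, dS already in kJ/(mol*K)).
T*dS = 231 * 0.0525 = 12.1275
dG = 160.1 - (12.1275)
dG = 147.9725 kJ/mol, rounded to 4 dp:

147.9725 kJ/mol


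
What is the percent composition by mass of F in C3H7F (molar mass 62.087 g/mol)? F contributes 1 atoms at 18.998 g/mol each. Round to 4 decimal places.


pct = 100 * (n_elem * M_elem) / M_total
mass_contribution = 1 * 18.998 = 18.998 g/mol
pct = 100 * 18.998 / 62.087
pct = 30.59899818 %, rounded to 4 dp:

30.5990 %


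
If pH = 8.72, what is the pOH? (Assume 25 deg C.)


At 25 deg C, pH + pOH = 14.
pOH = 14 - pH = 14 - 8.72
pOH = 5.28:

5.28


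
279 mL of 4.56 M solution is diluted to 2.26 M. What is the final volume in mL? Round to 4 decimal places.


Dilution: M1*V1 = M2*V2, solve for V2.
V2 = M1*V1 / M2
V2 = 4.56 * 279 / 2.26
V2 = 1272.24 / 2.26
V2 = 562.9380531 mL, rounded to 4 dp:

562.9381 mL


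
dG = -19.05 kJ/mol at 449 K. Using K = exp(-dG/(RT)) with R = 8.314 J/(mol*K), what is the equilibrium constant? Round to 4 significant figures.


dG is in kJ/mol; multiply by 1000 to match R in J/(mol*K).
RT = 8.314 * 449 = 3732.986 J/mol
exponent = -dG*1000 / (RT) = -(-19.05*1000) / 3732.986 = 5.10315335
K = exp(5.10315335)
K = 164.53994, rounded to 4 significant figures:

164.5


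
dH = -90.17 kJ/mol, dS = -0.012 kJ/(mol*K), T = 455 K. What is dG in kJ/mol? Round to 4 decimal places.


Gibbs: dG = dH - T*dS (consistent units, dS already in kJ/(mol*K)).
T*dS = 455 * -0.012 = -5.46
dG = -90.17 - (-5.46)
dG = -84.71 kJ/mol, rounded to 4 dp:

-84.7100 kJ/mol


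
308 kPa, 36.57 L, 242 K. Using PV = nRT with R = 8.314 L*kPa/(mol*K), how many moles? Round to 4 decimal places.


PV = nRT, solve for n = PV / (RT).
PV = 308 * 36.57 = 11263.56
RT = 8.314 * 242 = 2011.988
n = 11263.56 / 2011.988
n = 5.59822424 mol, rounded to 4 dp:

5.5982 mol


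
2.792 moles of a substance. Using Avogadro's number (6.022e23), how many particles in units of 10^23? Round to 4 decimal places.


N = n * NA, then divide by 1e23 for the requested units.
N / 1e23 = n * 6.022
N / 1e23 = 2.792 * 6.022
N / 1e23 = 16.813424, rounded to 4 dp:

16.8134


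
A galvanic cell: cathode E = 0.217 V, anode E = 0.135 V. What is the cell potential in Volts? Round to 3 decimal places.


Standard cell potential: E_cell = E_cathode - E_anode.
E_cell = 0.217 - (0.135)
E_cell = 0.082 V, rounded to 3 dp:

0.082 V


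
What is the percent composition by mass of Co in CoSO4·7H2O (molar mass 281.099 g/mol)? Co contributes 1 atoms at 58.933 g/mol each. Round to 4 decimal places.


pct = 100 * (n_elem * M_elem) / M_total
mass_contribution = 1 * 58.933 = 58.933 g/mol
pct = 100 * 58.933 / 281.099
pct = 20.96521154 %, rounded to 4 dp:

20.9652 %


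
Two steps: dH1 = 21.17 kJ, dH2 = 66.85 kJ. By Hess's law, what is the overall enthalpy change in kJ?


Hess's law: enthalpy is a state function, so add the step enthalpies.
dH_total = dH1 + dH2 = 21.17 + (66.85)
dH_total = 88.02 kJ:

88.02 kJ


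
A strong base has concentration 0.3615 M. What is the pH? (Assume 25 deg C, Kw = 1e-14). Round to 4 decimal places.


A strong base dissociates completely, so [OH-] equals the given concentration.
pOH = -log10([OH-]) = -log10(0.3615) = 0.441892
pH = 14 - pOH = 14 - 0.441892
pH = 13.558108, rounded to 4 dp:

13.5581


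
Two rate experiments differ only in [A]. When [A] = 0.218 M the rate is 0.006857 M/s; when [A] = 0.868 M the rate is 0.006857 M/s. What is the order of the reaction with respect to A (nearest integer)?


Rate is proportional to [A]^n, so rate2/rate1 = ([A]2/[A]1)^n. Take logs to solve for n.
rate2/rate1 = 0.006857 / 0.006857 = 1.0
[A]2/[A]1 = 0.868 / 0.218 = 3.9817
n = ln(1.0) / ln(3.9817) = 0.0
Nearest integer order:

0


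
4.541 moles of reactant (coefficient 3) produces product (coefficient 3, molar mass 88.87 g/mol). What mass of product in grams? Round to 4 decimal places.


Use the coefficient ratio to convert reactant moles to product moles, then multiply by the product's molar mass.
moles_P = moles_R * (coeff_P / coeff_R) = 4.541 * (3/3) = 4.541
mass_P = moles_P * M_P = 4.541 * 88.87
mass_P = 403.55867 g, rounded to 4 dp:

403.5587 g


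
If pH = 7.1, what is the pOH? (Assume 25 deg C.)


At 25 deg C, pH + pOH = 14.
pOH = 14 - pH = 14 - 7.1
pOH = 6.9:

6.90


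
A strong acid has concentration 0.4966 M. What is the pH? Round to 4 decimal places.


A strong acid dissociates completely, so [H+] equals the given concentration.
pH = -log10([H+]) = -log10(0.4966)
pH = 0.30399328, rounded to 4 dp:

0.3040


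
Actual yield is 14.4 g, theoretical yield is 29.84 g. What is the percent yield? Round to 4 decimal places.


% yield = 100 * actual / theoretical
% yield = 100 * 14.4 / 29.84
% yield = 48.25737265 %, rounded to 4 dp:

48.2574 %


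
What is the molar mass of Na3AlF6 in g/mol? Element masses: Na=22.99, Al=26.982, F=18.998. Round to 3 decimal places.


M = sum(count * atomic_mass) over atoms.
M = 3*22.99 + 1*26.982 + 6*18.998
M = 68.97 + 26.982 + 113.988
M = 209.94 g/mol, rounded to 3 dp:

209.940 g/mol


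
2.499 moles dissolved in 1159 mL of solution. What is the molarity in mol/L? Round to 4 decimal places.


Convert volume to liters: V_L = V_mL / 1000.
V_L = 1159 / 1000 = 1.159 L
M = n / V_L = 2.499 / 1.159
M = 2.15616911 mol/L, rounded to 4 dp:

2.1562 mol/L


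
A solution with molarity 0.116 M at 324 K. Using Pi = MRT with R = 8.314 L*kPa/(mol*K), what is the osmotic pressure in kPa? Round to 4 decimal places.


Osmotic pressure (van't Hoff): Pi = M*R*T.
RT = 8.314 * 324 = 2693.736
Pi = 0.116 * 2693.736
Pi = 312.473376 kPa, rounded to 4 dp:

312.4734 kPa


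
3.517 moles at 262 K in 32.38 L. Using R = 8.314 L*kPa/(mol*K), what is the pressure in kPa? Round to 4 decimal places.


PV = nRT, solve for P = nRT / V.
nRT = 3.517 * 8.314 * 262 = 7660.9686
P = 7660.9686 / 32.38
P = 236.59569487 kPa, rounded to 4 dp:

236.5957 kPa


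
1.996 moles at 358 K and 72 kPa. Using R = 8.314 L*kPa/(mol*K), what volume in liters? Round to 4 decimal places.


PV = nRT, solve for V = nRT / P.
nRT = 1.996 * 8.314 * 358 = 5940.9184
V = 5940.9184 / 72
V = 82.51275556 L, rounded to 4 dp:

82.5128 L


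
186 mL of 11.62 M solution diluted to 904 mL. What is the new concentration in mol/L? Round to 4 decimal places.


Dilution: M1*V1 = M2*V2, solve for M2.
M2 = M1*V1 / V2
M2 = 11.62 * 186 / 904
M2 = 2161.32 / 904
M2 = 2.39084071 mol/L, rounded to 4 dp:

2.3908 mol/L


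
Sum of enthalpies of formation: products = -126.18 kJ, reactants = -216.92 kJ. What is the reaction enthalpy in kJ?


dH_rxn = sum(dH_f products) - sum(dH_f reactants)
dH_rxn = -126.18 - (-216.92)
dH_rxn = 90.74 kJ:

90.74 kJ


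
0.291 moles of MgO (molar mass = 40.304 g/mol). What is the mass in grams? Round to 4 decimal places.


mass = n * M
mass = 0.291 * 40.304
mass = 11.728464 g, rounded to 4 dp:

11.7285 g


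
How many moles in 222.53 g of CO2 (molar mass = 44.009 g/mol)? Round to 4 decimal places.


n = mass / M
n = 222.53 / 44.009
n = 5.05646572 mol, rounded to 4 dp:

5.0565 mol


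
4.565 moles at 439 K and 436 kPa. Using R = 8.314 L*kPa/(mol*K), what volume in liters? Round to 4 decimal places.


PV = nRT, solve for V = nRT / P.
nRT = 4.565 * 8.314 * 439 = 16661.547
V = 16661.547 / 436
V = 38.21455734 L, rounded to 4 dp:

38.2146 L


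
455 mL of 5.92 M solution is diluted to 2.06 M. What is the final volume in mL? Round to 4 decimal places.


Dilution: M1*V1 = M2*V2, solve for V2.
V2 = M1*V1 / M2
V2 = 5.92 * 455 / 2.06
V2 = 2693.6 / 2.06
V2 = 1307.57281553 mL, rounded to 4 dp:

1307.5728 mL


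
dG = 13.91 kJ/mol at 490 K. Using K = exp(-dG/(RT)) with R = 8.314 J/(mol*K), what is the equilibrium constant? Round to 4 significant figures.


dG is in kJ/mol; multiply by 1000 to match R in J/(mol*K).
RT = 8.314 * 490 = 4073.86 J/mol
exponent = -dG*1000 / (RT) = -(13.91*1000) / 4073.86 = -3.41445214
K = exp(-3.41445214)
K = 0.032894423, rounded to 4 significant figures:

0.03289


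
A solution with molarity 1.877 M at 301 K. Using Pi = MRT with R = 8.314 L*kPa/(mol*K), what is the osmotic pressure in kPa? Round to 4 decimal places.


Osmotic pressure (van't Hoff): Pi = M*R*T.
RT = 8.314 * 301 = 2502.514
Pi = 1.877 * 2502.514
Pi = 4697.218778 kPa, rounded to 4 dp:

4697.2188 kPa


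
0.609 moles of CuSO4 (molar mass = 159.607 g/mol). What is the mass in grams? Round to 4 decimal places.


mass = n * M
mass = 0.609 * 159.607
mass = 97.200663 g, rounded to 4 dp:

97.2007 g


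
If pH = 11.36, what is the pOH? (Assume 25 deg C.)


At 25 deg C, pH + pOH = 14.
pOH = 14 - pH = 14 - 11.36
pOH = 2.64:

2.64


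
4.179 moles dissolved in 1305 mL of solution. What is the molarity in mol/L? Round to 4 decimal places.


Convert volume to liters: V_L = V_mL / 1000.
V_L = 1305 / 1000 = 1.305 L
M = n / V_L = 4.179 / 1.305
M = 3.20229885 mol/L, rounded to 4 dp:

3.2023 mol/L


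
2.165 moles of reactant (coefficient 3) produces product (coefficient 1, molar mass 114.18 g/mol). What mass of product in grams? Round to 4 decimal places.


Use the coefficient ratio to convert reactant moles to product moles, then multiply by the product's molar mass.
moles_P = moles_R * (coeff_P / coeff_R) = 2.165 * (1/3) = 0.721667
mass_P = moles_P * M_P = 0.721667 * 114.18
mass_P = 82.39993806 g, rounded to 4 dp:

82.3999 g


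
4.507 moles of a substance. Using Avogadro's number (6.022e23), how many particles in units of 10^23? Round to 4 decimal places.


N = n * NA, then divide by 1e23 for the requested units.
N / 1e23 = n * 6.022
N / 1e23 = 4.507 * 6.022
N / 1e23 = 27.141154, rounded to 4 dp:

27.1412


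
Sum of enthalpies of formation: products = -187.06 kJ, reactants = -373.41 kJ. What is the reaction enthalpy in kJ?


dH_rxn = sum(dH_f products) - sum(dH_f reactants)
dH_rxn = -187.06 - (-373.41)
dH_rxn = 186.35 kJ:

186.35 kJ


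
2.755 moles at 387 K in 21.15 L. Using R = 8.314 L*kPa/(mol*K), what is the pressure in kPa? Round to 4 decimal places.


PV = nRT, solve for P = nRT / V.
nRT = 2.755 * 8.314 * 387 = 8864.2621
P = 8864.2621 / 21.15
P = 419.11404728 kPa, rounded to 4 dp:

419.1140 kPa


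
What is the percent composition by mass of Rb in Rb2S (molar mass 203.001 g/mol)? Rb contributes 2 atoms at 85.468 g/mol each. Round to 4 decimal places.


pct = 100 * (n_elem * M_elem) / M_total
mass_contribution = 2 * 85.468 = 170.936 g/mol
pct = 100 * 170.936 / 203.001
pct = 84.20451131 %, rounded to 4 dp:

84.2045 %


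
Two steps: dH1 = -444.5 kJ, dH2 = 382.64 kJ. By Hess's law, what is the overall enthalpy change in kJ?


Hess's law: enthalpy is a state function, so add the step enthalpies.
dH_total = dH1 + dH2 = -444.5 + (382.64)
dH_total = -61.86 kJ:

-61.86 kJ


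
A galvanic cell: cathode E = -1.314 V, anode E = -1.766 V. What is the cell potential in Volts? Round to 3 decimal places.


Standard cell potential: E_cell = E_cathode - E_anode.
E_cell = -1.314 - (-1.766)
E_cell = 0.452 V, rounded to 3 dp:

0.452 V


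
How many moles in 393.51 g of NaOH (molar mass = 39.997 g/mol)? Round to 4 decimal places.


n = mass / M
n = 393.51 / 39.997
n = 9.83848789 mol, rounded to 4 dp:

9.8385 mol


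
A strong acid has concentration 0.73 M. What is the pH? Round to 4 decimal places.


A strong acid dissociates completely, so [H+] equals the given concentration.
pH = -log10([H+]) = -log10(0.73)
pH = 0.13667714, rounded to 4 dp:

0.1367


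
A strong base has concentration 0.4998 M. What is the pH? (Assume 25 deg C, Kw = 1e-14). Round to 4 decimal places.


A strong base dissociates completely, so [OH-] equals the given concentration.
pOH = -log10([OH-]) = -log10(0.4998) = 0.301204
pH = 14 - pOH = 14 - 0.301204
pH = 13.698796, rounded to 4 dp:

13.6988


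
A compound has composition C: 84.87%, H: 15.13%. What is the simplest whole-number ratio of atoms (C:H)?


Assume 100 g of compound, divide each mass% by atomic mass to get moles, then normalize by the smallest to get a raw atom ratio.
Moles per 100 g: C: 84.87/12.011 = 7.066, H: 15.13/1.008 = 15.0099
Raw ratio (divide by min = 7.066): C: 1.0, H: 2.124
Multiply by 8 to clear fractions: C: 8.0 ~= 8, H: 16.994 ~= 17
Reduce by GCD to get the simplest whole-number ratio:

8:17


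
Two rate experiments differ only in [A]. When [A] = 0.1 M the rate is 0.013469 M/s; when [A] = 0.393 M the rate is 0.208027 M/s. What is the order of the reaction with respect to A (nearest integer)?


Rate is proportional to [A]^n, so rate2/rate1 = ([A]2/[A]1)^n. Take logs to solve for n.
rate2/rate1 = 0.208027 / 0.013469 = 15.4449
[A]2/[A]1 = 0.393 / 0.1 = 3.93
n = ln(15.4449) / ln(3.93) = 2.0
Nearest integer order:

2


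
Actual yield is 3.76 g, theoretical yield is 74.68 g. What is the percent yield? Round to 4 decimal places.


% yield = 100 * actual / theoretical
% yield = 100 * 3.76 / 74.68
% yield = 5.03481521 %, rounded to 4 dp:

5.0348 %


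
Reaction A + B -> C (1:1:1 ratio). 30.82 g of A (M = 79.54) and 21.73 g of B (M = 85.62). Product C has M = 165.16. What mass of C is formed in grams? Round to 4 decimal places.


Find moles of each reactant; the smaller value is the limiting reagent in a 1:1:1 reaction, so moles_C equals moles of the limiter.
n_A = mass_A / M_A = 30.82 / 79.54 = 0.387478 mol
n_B = mass_B / M_B = 21.73 / 85.62 = 0.253796 mol
Limiting reagent: B (smaller), n_limiting = 0.253796 mol
mass_C = n_limiting * M_C = 0.253796 * 165.16
mass_C = 41.91694736 g, rounded to 4 dp:

41.9169 g


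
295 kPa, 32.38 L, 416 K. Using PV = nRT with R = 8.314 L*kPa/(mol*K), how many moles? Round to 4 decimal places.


PV = nRT, solve for n = PV / (RT).
PV = 295 * 32.38 = 9552.1
RT = 8.314 * 416 = 3458.624
n = 9552.1 / 3458.624
n = 2.76182089 mol, rounded to 4 dp:

2.7618 mol


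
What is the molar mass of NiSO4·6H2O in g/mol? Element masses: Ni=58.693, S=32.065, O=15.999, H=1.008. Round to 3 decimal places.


M = sum(count * atomic_mass) over atoms.
M = 1*58.693 + 1*32.065 + 10*15.999 + 12*1.008
M = 58.693 + 32.065 + 159.99 + 12.096
M = 262.844 g/mol, rounded to 3 dp:

262.844 g/mol


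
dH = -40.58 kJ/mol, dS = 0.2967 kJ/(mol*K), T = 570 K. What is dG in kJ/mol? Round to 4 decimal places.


Gibbs: dG = dH - T*dS (consistent units, dS already in kJ/(mol*K)).
T*dS = 570 * 0.2967 = 169.119
dG = -40.58 - (169.119)
dG = -209.699 kJ/mol, rounded to 4 dp:

-209.6990 kJ/mol


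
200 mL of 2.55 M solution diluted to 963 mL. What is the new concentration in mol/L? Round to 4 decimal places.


Dilution: M1*V1 = M2*V2, solve for M2.
M2 = M1*V1 / V2
M2 = 2.55 * 200 / 963
M2 = 510.0 / 963
M2 = 0.52959502 mol/L, rounded to 4 dp:

0.5296 mol/L


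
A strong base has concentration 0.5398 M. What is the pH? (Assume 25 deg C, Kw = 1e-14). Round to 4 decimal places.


A strong base dissociates completely, so [OH-] equals the given concentration.
pOH = -log10([OH-]) = -log10(0.5398) = 0.267767
pH = 14 - pOH = 14 - 0.267767
pH = 13.732233, rounded to 4 dp:

13.7322


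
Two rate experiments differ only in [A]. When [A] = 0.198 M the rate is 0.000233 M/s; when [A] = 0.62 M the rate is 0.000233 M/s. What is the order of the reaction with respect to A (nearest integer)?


Rate is proportional to [A]^n, so rate2/rate1 = ([A]2/[A]1)^n. Take logs to solve for n.
rate2/rate1 = 0.000233 / 0.000233 = 1.0
[A]2/[A]1 = 0.62 / 0.198 = 3.1313
n = ln(1.0) / ln(3.1313) = 0.0
Nearest integer order:

0


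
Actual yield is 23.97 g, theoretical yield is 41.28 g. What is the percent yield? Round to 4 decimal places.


% yield = 100 * actual / theoretical
% yield = 100 * 23.97 / 41.28
% yield = 58.06686047 %, rounded to 4 dp:

58.0669 %


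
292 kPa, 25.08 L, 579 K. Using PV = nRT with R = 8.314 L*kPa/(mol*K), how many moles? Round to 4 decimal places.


PV = nRT, solve for n = PV / (RT).
PV = 292 * 25.08 = 7323.36
RT = 8.314 * 579 = 4813.806
n = 7323.36 / 4813.806
n = 1.52132429 mol, rounded to 4 dp:

1.5213 mol


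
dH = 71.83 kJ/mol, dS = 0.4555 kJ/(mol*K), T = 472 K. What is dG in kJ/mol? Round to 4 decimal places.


Gibbs: dG = dH - T*dS (consistent units, dS already in kJ/(mol*K)).
T*dS = 472 * 0.4555 = 214.996
dG = 71.83 - (214.996)
dG = -143.166 kJ/mol, rounded to 4 dp:

-143.1660 kJ/mol


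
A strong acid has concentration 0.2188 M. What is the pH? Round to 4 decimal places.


A strong acid dissociates completely, so [H+] equals the given concentration.
pH = -log10([H+]) = -log10(0.2188)
pH = 0.65995268, rounded to 4 dp:

0.6600


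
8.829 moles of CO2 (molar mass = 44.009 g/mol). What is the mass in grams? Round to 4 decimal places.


mass = n * M
mass = 8.829 * 44.009
mass = 388.555461 g, rounded to 4 dp:

388.5555 g


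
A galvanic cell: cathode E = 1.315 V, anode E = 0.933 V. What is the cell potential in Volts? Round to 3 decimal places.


Standard cell potential: E_cell = E_cathode - E_anode.
E_cell = 1.315 - (0.933)
E_cell = 0.382 V, rounded to 3 dp:

0.382 V


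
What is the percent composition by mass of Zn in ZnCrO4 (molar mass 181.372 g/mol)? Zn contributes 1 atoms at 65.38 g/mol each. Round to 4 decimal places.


pct = 100 * (n_elem * M_elem) / M_total
mass_contribution = 1 * 65.38 = 65.38 g/mol
pct = 100 * 65.38 / 181.372
pct = 36.04746047 %, rounded to 4 dp:

36.0475 %


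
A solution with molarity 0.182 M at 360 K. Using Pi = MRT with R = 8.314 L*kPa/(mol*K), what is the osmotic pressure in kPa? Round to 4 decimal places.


Osmotic pressure (van't Hoff): Pi = M*R*T.
RT = 8.314 * 360 = 2993.04
Pi = 0.182 * 2993.04
Pi = 544.73328 kPa, rounded to 4 dp:

544.7333 kPa


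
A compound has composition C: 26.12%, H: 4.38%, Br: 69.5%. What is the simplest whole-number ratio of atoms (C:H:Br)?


Assume 100 g of compound, divide each mass% by atomic mass to get moles, then normalize by the smallest to get a raw atom ratio.
Moles per 100 g: C: 26.12/12.011 = 2.1747, H: 4.38/1.008 = 4.3452, Br: 69.5/79.904 = 0.8698
Raw ratio (divide by min = 0.8698): C: 2.5, H: 4.996, Br: 1.0
Multiply by 2 to clear fractions: C: 5.0 ~= 5, H: 9.991 ~= 10, Br: 2.0 ~= 2
Reduce by GCD to get the simplest whole-number ratio:

5:10:2


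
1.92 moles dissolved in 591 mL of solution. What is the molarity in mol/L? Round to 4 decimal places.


Convert volume to liters: V_L = V_mL / 1000.
V_L = 591 / 1000 = 0.591 L
M = n / V_L = 1.92 / 0.591
M = 3.24873096 mol/L, rounded to 4 dp:

3.2487 mol/L


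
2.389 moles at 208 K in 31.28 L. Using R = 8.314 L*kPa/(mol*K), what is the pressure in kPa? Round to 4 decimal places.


PV = nRT, solve for P = nRT / V.
nRT = 2.389 * 8.314 * 208 = 4131.3264
P = 4131.3264 / 31.28
P = 132.07565217 kPa, rounded to 4 dp:

132.0757 kPa


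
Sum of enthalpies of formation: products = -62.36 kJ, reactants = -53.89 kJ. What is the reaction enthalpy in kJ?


dH_rxn = sum(dH_f products) - sum(dH_f reactants)
dH_rxn = -62.36 - (-53.89)
dH_rxn = -8.47 kJ:

-8.47 kJ


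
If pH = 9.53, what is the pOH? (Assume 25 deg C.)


At 25 deg C, pH + pOH = 14.
pOH = 14 - pH = 14 - 9.53
pOH = 4.47:

4.47


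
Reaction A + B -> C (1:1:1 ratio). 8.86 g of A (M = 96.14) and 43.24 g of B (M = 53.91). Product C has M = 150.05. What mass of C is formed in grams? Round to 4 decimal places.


Find moles of each reactant; the smaller value is the limiting reagent in a 1:1:1 reaction, so moles_C equals moles of the limiter.
n_A = mass_A / M_A = 8.86 / 96.14 = 0.092157 mol
n_B = mass_B / M_B = 43.24 / 53.91 = 0.802078 mol
Limiting reagent: A (smaller), n_limiting = 0.092157 mol
mass_C = n_limiting * M_C = 0.092157 * 150.05
mass_C = 13.82815785 g, rounded to 4 dp:

13.8282 g


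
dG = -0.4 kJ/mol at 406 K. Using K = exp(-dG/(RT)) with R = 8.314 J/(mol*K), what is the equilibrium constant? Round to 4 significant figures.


dG is in kJ/mol; multiply by 1000 to match R in J/(mol*K).
RT = 8.314 * 406 = 3375.484 J/mol
exponent = -dG*1000 / (RT) = -(-0.4*1000) / 3375.484 = 0.11850152
K = exp(0.11850152)
K = 1.1258086, rounded to 4 significant figures:

1.126


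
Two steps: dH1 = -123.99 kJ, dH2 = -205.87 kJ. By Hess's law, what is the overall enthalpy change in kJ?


Hess's law: enthalpy is a state function, so add the step enthalpies.
dH_total = dH1 + dH2 = -123.99 + (-205.87)
dH_total = -329.86 kJ:

-329.86 kJ


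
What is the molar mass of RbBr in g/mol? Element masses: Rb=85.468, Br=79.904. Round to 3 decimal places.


M = sum(count * atomic_mass) over atoms.
M = 1*85.468 + 1*79.904
M = 85.468 + 79.904
M = 165.372 g/mol, rounded to 3 dp:

165.372 g/mol


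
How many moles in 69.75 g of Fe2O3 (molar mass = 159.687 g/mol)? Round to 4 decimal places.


n = mass / M
n = 69.75 / 159.687
n = 0.43679197 mol, rounded to 4 dp:

0.4368 mol


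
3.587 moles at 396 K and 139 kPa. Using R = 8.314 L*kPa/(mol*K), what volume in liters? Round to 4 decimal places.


PV = nRT, solve for V = nRT / P.
nRT = 3.587 * 8.314 * 396 = 11809.6379
V = 11809.6379 / 139
V = 84.96142374 L, rounded to 4 dp:

84.9614 L


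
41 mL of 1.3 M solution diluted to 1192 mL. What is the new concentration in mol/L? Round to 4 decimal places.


Dilution: M1*V1 = M2*V2, solve for M2.
M2 = M1*V1 / V2
M2 = 1.3 * 41 / 1192
M2 = 53.3 / 1192
M2 = 0.04471477 mol/L, rounded to 4 dp:

0.0447 mol/L


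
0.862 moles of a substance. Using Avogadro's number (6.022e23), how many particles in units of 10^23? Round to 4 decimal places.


N = n * NA, then divide by 1e23 for the requested units.
N / 1e23 = n * 6.022
N / 1e23 = 0.862 * 6.022
N / 1e23 = 5.190964, rounded to 4 dp:

5.1910


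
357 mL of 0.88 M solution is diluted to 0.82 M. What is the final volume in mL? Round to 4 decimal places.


Dilution: M1*V1 = M2*V2, solve for V2.
V2 = M1*V1 / M2
V2 = 0.88 * 357 / 0.82
V2 = 314.16 / 0.82
V2 = 383.12195122 mL, rounded to 4 dp:

383.1220 mL


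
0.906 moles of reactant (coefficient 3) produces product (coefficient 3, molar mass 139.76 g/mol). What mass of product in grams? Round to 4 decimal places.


Use the coefficient ratio to convert reactant moles to product moles, then multiply by the product's molar mass.
moles_P = moles_R * (coeff_P / coeff_R) = 0.906 * (3/3) = 0.906
mass_P = moles_P * M_P = 0.906 * 139.76
mass_P = 126.62256 g, rounded to 4 dp:

126.6226 g


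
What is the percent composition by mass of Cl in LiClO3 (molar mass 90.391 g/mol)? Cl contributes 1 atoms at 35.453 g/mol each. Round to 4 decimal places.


pct = 100 * (n_elem * M_elem) / M_total
mass_contribution = 1 * 35.453 = 35.453 g/mol
pct = 100 * 35.453 / 90.391
pct = 39.22182518 %, rounded to 4 dp:

39.2218 %


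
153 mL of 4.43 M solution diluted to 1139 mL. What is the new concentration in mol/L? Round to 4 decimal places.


Dilution: M1*V1 = M2*V2, solve for M2.
M2 = M1*V1 / V2
M2 = 4.43 * 153 / 1139
M2 = 677.79 / 1139
M2 = 0.59507463 mol/L, rounded to 4 dp:

0.5951 mol/L


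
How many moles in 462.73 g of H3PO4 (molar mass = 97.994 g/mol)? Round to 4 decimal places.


n = mass / M
n = 462.73 / 97.994
n = 4.7220238 mol, rounded to 4 dp:

4.7220 mol


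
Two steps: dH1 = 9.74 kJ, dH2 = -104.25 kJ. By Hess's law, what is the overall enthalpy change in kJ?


Hess's law: enthalpy is a state function, so add the step enthalpies.
dH_total = dH1 + dH2 = 9.74 + (-104.25)
dH_total = -94.51 kJ:

-94.51 kJ


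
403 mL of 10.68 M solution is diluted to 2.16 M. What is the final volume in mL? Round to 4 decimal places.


Dilution: M1*V1 = M2*V2, solve for V2.
V2 = M1*V1 / M2
V2 = 10.68 * 403 / 2.16
V2 = 4304.04 / 2.16
V2 = 1992.61111111 mL, rounded to 4 dp:

1992.6111 mL


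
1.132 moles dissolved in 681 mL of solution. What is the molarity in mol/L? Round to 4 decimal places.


Convert volume to liters: V_L = V_mL / 1000.
V_L = 681 / 1000 = 0.681 L
M = n / V_L = 1.132 / 0.681
M = 1.66226138 mol/L, rounded to 4 dp:

1.6623 mol/L


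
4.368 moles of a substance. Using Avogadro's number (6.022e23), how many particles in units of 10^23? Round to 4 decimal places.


N = n * NA, then divide by 1e23 for the requested units.
N / 1e23 = n * 6.022
N / 1e23 = 4.368 * 6.022
N / 1e23 = 26.304096, rounded to 4 dp:

26.3041


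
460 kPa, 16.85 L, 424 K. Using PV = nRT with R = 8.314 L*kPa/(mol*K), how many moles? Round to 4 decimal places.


PV = nRT, solve for n = PV / (RT).
PV = 460 * 16.85 = 7751.0
RT = 8.314 * 424 = 3525.136
n = 7751.0 / 3525.136
n = 2.19878042 mol, rounded to 4 dp:

2.1988 mol
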